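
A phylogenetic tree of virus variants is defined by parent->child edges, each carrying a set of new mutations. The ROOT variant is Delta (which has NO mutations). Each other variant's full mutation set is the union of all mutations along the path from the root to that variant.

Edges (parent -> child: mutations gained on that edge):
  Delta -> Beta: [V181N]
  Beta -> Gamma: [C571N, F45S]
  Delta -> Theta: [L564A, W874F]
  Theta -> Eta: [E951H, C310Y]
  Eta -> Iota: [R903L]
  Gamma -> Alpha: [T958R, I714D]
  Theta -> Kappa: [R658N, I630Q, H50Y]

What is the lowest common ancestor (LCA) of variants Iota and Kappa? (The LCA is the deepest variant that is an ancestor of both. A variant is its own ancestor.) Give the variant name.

Path from root to Iota: Delta -> Theta -> Eta -> Iota
  ancestors of Iota: {Delta, Theta, Eta, Iota}
Path from root to Kappa: Delta -> Theta -> Kappa
  ancestors of Kappa: {Delta, Theta, Kappa}
Common ancestors: {Delta, Theta}
Walk up from Kappa: Kappa (not in ancestors of Iota), Theta (in ancestors of Iota), Delta (in ancestors of Iota)
Deepest common ancestor (LCA) = Theta

Answer: Theta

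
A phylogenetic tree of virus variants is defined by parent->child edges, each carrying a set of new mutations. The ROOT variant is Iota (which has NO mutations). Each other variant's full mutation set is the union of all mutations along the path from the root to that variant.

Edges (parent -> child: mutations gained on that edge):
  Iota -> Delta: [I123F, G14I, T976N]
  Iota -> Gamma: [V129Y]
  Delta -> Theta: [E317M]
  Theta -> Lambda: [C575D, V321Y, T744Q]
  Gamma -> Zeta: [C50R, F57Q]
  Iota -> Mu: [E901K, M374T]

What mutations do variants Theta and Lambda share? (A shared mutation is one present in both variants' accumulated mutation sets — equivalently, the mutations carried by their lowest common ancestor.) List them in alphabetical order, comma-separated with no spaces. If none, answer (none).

Accumulating mutations along path to Theta:
  At Iota: gained [] -> total []
  At Delta: gained ['I123F', 'G14I', 'T976N'] -> total ['G14I', 'I123F', 'T976N']
  At Theta: gained ['E317M'] -> total ['E317M', 'G14I', 'I123F', 'T976N']
Mutations(Theta) = ['E317M', 'G14I', 'I123F', 'T976N']
Accumulating mutations along path to Lambda:
  At Iota: gained [] -> total []
  At Delta: gained ['I123F', 'G14I', 'T976N'] -> total ['G14I', 'I123F', 'T976N']
  At Theta: gained ['E317M'] -> total ['E317M', 'G14I', 'I123F', 'T976N']
  At Lambda: gained ['C575D', 'V321Y', 'T744Q'] -> total ['C575D', 'E317M', 'G14I', 'I123F', 'T744Q', 'T976N', 'V321Y']
Mutations(Lambda) = ['C575D', 'E317M', 'G14I', 'I123F', 'T744Q', 'T976N', 'V321Y']
Intersection: ['E317M', 'G14I', 'I123F', 'T976N'] ∩ ['C575D', 'E317M', 'G14I', 'I123F', 'T744Q', 'T976N', 'V321Y'] = ['E317M', 'G14I', 'I123F', 'T976N']

Answer: E317M,G14I,I123F,T976N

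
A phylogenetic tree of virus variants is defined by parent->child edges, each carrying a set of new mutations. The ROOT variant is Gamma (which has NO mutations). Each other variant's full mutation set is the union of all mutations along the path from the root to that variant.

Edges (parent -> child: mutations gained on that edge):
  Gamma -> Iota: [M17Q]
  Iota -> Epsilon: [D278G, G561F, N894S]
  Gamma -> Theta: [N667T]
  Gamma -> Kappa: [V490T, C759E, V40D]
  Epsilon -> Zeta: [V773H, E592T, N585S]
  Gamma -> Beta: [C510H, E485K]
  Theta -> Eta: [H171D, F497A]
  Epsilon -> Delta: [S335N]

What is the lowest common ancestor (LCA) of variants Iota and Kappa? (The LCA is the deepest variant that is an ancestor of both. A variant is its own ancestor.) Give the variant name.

Path from root to Iota: Gamma -> Iota
  ancestors of Iota: {Gamma, Iota}
Path from root to Kappa: Gamma -> Kappa
  ancestors of Kappa: {Gamma, Kappa}
Common ancestors: {Gamma}
Walk up from Kappa: Kappa (not in ancestors of Iota), Gamma (in ancestors of Iota)
Deepest common ancestor (LCA) = Gamma

Answer: Gamma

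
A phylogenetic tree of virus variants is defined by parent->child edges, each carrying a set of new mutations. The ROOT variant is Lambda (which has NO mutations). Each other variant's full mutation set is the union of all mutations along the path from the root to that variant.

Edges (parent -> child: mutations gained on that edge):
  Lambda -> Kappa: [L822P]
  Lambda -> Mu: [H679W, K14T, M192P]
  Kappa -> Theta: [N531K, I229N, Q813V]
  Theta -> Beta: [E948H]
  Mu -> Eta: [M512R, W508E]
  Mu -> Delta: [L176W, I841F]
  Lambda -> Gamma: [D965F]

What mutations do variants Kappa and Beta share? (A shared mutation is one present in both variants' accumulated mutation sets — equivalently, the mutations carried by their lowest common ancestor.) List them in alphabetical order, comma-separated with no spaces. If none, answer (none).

Accumulating mutations along path to Kappa:
  At Lambda: gained [] -> total []
  At Kappa: gained ['L822P'] -> total ['L822P']
Mutations(Kappa) = ['L822P']
Accumulating mutations along path to Beta:
  At Lambda: gained [] -> total []
  At Kappa: gained ['L822P'] -> total ['L822P']
  At Theta: gained ['N531K', 'I229N', 'Q813V'] -> total ['I229N', 'L822P', 'N531K', 'Q813V']
  At Beta: gained ['E948H'] -> total ['E948H', 'I229N', 'L822P', 'N531K', 'Q813V']
Mutations(Beta) = ['E948H', 'I229N', 'L822P', 'N531K', 'Q813V']
Intersection: ['L822P'] ∩ ['E948H', 'I229N', 'L822P', 'N531K', 'Q813V'] = ['L822P']

Answer: L822P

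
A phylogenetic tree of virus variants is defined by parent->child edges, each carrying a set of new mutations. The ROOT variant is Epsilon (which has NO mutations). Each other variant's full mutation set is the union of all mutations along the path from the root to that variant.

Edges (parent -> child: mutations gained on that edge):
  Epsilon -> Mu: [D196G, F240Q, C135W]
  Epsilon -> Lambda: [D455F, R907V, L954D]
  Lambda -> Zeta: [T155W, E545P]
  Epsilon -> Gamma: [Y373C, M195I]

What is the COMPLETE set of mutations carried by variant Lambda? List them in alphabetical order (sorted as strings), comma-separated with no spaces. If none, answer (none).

Answer: D455F,L954D,R907V

Derivation:
At Epsilon: gained [] -> total []
At Lambda: gained ['D455F', 'R907V', 'L954D'] -> total ['D455F', 'L954D', 'R907V']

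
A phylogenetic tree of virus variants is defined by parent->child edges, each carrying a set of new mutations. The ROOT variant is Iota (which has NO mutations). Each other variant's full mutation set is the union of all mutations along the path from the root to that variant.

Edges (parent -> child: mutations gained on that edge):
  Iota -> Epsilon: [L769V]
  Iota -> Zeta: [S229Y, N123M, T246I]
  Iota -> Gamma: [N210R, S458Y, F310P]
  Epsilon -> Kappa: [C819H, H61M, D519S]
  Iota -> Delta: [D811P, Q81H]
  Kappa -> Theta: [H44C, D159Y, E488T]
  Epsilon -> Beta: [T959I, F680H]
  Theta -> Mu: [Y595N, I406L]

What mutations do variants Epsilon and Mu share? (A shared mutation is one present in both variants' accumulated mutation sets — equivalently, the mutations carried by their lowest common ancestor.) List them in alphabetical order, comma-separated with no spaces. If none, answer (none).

Accumulating mutations along path to Epsilon:
  At Iota: gained [] -> total []
  At Epsilon: gained ['L769V'] -> total ['L769V']
Mutations(Epsilon) = ['L769V']
Accumulating mutations along path to Mu:
  At Iota: gained [] -> total []
  At Epsilon: gained ['L769V'] -> total ['L769V']
  At Kappa: gained ['C819H', 'H61M', 'D519S'] -> total ['C819H', 'D519S', 'H61M', 'L769V']
  At Theta: gained ['H44C', 'D159Y', 'E488T'] -> total ['C819H', 'D159Y', 'D519S', 'E488T', 'H44C', 'H61M', 'L769V']
  At Mu: gained ['Y595N', 'I406L'] -> total ['C819H', 'D159Y', 'D519S', 'E488T', 'H44C', 'H61M', 'I406L', 'L769V', 'Y595N']
Mutations(Mu) = ['C819H', 'D159Y', 'D519S', 'E488T', 'H44C', 'H61M', 'I406L', 'L769V', 'Y595N']
Intersection: ['L769V'] ∩ ['C819H', 'D159Y', 'D519S', 'E488T', 'H44C', 'H61M', 'I406L', 'L769V', 'Y595N'] = ['L769V']

Answer: L769V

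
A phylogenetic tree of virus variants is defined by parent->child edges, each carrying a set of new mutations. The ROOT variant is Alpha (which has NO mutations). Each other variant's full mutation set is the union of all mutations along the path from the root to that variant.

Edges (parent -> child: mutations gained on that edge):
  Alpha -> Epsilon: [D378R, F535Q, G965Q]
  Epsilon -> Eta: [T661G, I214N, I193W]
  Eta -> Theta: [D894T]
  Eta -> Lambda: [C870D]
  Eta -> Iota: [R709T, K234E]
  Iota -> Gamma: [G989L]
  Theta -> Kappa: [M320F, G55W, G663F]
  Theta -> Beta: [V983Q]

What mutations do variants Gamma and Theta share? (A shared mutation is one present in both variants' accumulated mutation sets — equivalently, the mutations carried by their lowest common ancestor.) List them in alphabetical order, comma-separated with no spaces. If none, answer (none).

Answer: D378R,F535Q,G965Q,I193W,I214N,T661G

Derivation:
Accumulating mutations along path to Gamma:
  At Alpha: gained [] -> total []
  At Epsilon: gained ['D378R', 'F535Q', 'G965Q'] -> total ['D378R', 'F535Q', 'G965Q']
  At Eta: gained ['T661G', 'I214N', 'I193W'] -> total ['D378R', 'F535Q', 'G965Q', 'I193W', 'I214N', 'T661G']
  At Iota: gained ['R709T', 'K234E'] -> total ['D378R', 'F535Q', 'G965Q', 'I193W', 'I214N', 'K234E', 'R709T', 'T661G']
  At Gamma: gained ['G989L'] -> total ['D378R', 'F535Q', 'G965Q', 'G989L', 'I193W', 'I214N', 'K234E', 'R709T', 'T661G']
Mutations(Gamma) = ['D378R', 'F535Q', 'G965Q', 'G989L', 'I193W', 'I214N', 'K234E', 'R709T', 'T661G']
Accumulating mutations along path to Theta:
  At Alpha: gained [] -> total []
  At Epsilon: gained ['D378R', 'F535Q', 'G965Q'] -> total ['D378R', 'F535Q', 'G965Q']
  At Eta: gained ['T661G', 'I214N', 'I193W'] -> total ['D378R', 'F535Q', 'G965Q', 'I193W', 'I214N', 'T661G']
  At Theta: gained ['D894T'] -> total ['D378R', 'D894T', 'F535Q', 'G965Q', 'I193W', 'I214N', 'T661G']
Mutations(Theta) = ['D378R', 'D894T', 'F535Q', 'G965Q', 'I193W', 'I214N', 'T661G']
Intersection: ['D378R', 'F535Q', 'G965Q', 'G989L', 'I193W', 'I214N', 'K234E', 'R709T', 'T661G'] ∩ ['D378R', 'D894T', 'F535Q', 'G965Q', 'I193W', 'I214N', 'T661G'] = ['D378R', 'F535Q', 'G965Q', 'I193W', 'I214N', 'T661G']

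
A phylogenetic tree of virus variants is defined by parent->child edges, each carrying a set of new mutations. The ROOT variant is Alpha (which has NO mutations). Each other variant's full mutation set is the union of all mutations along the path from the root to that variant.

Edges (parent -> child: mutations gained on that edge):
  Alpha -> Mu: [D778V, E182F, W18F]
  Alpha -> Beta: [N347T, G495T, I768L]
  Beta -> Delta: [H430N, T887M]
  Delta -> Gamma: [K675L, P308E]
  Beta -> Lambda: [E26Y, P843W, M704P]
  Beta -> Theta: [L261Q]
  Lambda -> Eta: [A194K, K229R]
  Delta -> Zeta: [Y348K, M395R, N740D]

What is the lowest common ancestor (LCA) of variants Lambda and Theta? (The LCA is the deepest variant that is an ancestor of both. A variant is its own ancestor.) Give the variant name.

Path from root to Lambda: Alpha -> Beta -> Lambda
  ancestors of Lambda: {Alpha, Beta, Lambda}
Path from root to Theta: Alpha -> Beta -> Theta
  ancestors of Theta: {Alpha, Beta, Theta}
Common ancestors: {Alpha, Beta}
Walk up from Theta: Theta (not in ancestors of Lambda), Beta (in ancestors of Lambda), Alpha (in ancestors of Lambda)
Deepest common ancestor (LCA) = Beta

Answer: Beta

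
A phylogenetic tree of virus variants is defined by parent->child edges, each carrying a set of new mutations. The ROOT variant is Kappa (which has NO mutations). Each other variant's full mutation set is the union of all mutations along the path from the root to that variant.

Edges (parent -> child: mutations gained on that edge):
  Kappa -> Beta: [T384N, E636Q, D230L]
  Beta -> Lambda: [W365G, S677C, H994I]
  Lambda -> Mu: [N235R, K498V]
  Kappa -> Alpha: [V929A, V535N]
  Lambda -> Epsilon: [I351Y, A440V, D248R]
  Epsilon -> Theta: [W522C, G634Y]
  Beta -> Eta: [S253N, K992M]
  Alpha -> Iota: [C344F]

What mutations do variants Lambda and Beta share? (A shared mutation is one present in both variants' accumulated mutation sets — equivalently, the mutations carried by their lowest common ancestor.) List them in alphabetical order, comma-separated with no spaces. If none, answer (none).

Answer: D230L,E636Q,T384N

Derivation:
Accumulating mutations along path to Lambda:
  At Kappa: gained [] -> total []
  At Beta: gained ['T384N', 'E636Q', 'D230L'] -> total ['D230L', 'E636Q', 'T384N']
  At Lambda: gained ['W365G', 'S677C', 'H994I'] -> total ['D230L', 'E636Q', 'H994I', 'S677C', 'T384N', 'W365G']
Mutations(Lambda) = ['D230L', 'E636Q', 'H994I', 'S677C', 'T384N', 'W365G']
Accumulating mutations along path to Beta:
  At Kappa: gained [] -> total []
  At Beta: gained ['T384N', 'E636Q', 'D230L'] -> total ['D230L', 'E636Q', 'T384N']
Mutations(Beta) = ['D230L', 'E636Q', 'T384N']
Intersection: ['D230L', 'E636Q', 'H994I', 'S677C', 'T384N', 'W365G'] ∩ ['D230L', 'E636Q', 'T384N'] = ['D230L', 'E636Q', 'T384N']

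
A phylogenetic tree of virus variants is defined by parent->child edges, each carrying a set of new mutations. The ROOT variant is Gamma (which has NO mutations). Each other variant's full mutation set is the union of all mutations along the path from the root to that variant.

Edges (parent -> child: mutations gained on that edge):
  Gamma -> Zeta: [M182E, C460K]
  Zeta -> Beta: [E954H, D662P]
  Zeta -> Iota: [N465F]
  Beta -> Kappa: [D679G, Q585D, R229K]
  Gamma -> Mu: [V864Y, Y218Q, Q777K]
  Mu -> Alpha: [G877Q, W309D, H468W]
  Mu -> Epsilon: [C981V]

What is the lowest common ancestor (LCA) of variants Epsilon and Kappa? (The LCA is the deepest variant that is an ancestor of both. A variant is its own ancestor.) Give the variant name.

Answer: Gamma

Derivation:
Path from root to Epsilon: Gamma -> Mu -> Epsilon
  ancestors of Epsilon: {Gamma, Mu, Epsilon}
Path from root to Kappa: Gamma -> Zeta -> Beta -> Kappa
  ancestors of Kappa: {Gamma, Zeta, Beta, Kappa}
Common ancestors: {Gamma}
Walk up from Kappa: Kappa (not in ancestors of Epsilon), Beta (not in ancestors of Epsilon), Zeta (not in ancestors of Epsilon), Gamma (in ancestors of Epsilon)
Deepest common ancestor (LCA) = Gamma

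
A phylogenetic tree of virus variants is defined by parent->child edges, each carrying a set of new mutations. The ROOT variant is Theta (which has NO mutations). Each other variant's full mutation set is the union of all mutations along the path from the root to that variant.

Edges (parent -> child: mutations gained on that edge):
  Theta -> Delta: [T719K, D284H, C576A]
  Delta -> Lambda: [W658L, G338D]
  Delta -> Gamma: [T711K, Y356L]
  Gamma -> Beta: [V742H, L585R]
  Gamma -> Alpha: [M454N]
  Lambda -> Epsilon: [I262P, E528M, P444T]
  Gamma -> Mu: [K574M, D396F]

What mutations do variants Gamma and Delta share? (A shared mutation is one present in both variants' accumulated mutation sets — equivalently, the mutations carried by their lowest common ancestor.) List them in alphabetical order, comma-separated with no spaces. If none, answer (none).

Answer: C576A,D284H,T719K

Derivation:
Accumulating mutations along path to Gamma:
  At Theta: gained [] -> total []
  At Delta: gained ['T719K', 'D284H', 'C576A'] -> total ['C576A', 'D284H', 'T719K']
  At Gamma: gained ['T711K', 'Y356L'] -> total ['C576A', 'D284H', 'T711K', 'T719K', 'Y356L']
Mutations(Gamma) = ['C576A', 'D284H', 'T711K', 'T719K', 'Y356L']
Accumulating mutations along path to Delta:
  At Theta: gained [] -> total []
  At Delta: gained ['T719K', 'D284H', 'C576A'] -> total ['C576A', 'D284H', 'T719K']
Mutations(Delta) = ['C576A', 'D284H', 'T719K']
Intersection: ['C576A', 'D284H', 'T711K', 'T719K', 'Y356L'] ∩ ['C576A', 'D284H', 'T719K'] = ['C576A', 'D284H', 'T719K']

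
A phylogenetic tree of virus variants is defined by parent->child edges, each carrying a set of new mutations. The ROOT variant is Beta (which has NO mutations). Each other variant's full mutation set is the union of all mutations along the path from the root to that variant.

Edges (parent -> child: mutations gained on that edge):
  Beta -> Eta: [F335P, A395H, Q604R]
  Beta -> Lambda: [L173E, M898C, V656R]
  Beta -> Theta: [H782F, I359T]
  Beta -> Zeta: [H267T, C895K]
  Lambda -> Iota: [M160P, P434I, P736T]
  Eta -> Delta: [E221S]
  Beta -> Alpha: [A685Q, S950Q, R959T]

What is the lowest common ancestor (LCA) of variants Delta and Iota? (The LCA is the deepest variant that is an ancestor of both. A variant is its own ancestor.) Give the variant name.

Answer: Beta

Derivation:
Path from root to Delta: Beta -> Eta -> Delta
  ancestors of Delta: {Beta, Eta, Delta}
Path from root to Iota: Beta -> Lambda -> Iota
  ancestors of Iota: {Beta, Lambda, Iota}
Common ancestors: {Beta}
Walk up from Iota: Iota (not in ancestors of Delta), Lambda (not in ancestors of Delta), Beta (in ancestors of Delta)
Deepest common ancestor (LCA) = Beta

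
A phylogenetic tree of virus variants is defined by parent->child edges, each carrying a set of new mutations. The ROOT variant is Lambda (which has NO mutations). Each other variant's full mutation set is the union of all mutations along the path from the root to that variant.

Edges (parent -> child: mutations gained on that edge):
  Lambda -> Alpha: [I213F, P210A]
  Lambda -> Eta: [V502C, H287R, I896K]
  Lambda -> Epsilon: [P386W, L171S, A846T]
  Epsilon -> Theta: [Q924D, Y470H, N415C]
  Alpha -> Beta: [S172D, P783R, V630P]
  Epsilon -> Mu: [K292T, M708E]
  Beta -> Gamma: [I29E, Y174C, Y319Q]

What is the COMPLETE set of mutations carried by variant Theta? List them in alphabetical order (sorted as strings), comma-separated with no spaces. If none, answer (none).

At Lambda: gained [] -> total []
At Epsilon: gained ['P386W', 'L171S', 'A846T'] -> total ['A846T', 'L171S', 'P386W']
At Theta: gained ['Q924D', 'Y470H', 'N415C'] -> total ['A846T', 'L171S', 'N415C', 'P386W', 'Q924D', 'Y470H']

Answer: A846T,L171S,N415C,P386W,Q924D,Y470H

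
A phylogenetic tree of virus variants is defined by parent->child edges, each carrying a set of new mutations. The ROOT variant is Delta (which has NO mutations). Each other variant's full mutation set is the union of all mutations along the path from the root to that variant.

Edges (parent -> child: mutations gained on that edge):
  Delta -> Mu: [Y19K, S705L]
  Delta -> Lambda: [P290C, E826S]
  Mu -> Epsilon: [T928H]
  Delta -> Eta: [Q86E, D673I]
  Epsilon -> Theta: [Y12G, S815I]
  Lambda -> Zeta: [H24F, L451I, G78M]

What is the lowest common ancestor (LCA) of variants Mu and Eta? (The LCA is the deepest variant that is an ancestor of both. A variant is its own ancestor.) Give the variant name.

Path from root to Mu: Delta -> Mu
  ancestors of Mu: {Delta, Mu}
Path from root to Eta: Delta -> Eta
  ancestors of Eta: {Delta, Eta}
Common ancestors: {Delta}
Walk up from Eta: Eta (not in ancestors of Mu), Delta (in ancestors of Mu)
Deepest common ancestor (LCA) = Delta

Answer: Delta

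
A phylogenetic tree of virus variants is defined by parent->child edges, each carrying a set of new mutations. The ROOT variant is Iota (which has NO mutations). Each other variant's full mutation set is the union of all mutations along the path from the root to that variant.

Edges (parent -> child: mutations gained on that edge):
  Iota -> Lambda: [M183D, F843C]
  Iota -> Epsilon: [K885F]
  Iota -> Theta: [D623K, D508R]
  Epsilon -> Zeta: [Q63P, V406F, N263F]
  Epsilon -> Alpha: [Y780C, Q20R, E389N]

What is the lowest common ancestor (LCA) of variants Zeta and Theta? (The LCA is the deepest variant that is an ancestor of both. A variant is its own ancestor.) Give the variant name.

Answer: Iota

Derivation:
Path from root to Zeta: Iota -> Epsilon -> Zeta
  ancestors of Zeta: {Iota, Epsilon, Zeta}
Path from root to Theta: Iota -> Theta
  ancestors of Theta: {Iota, Theta}
Common ancestors: {Iota}
Walk up from Theta: Theta (not in ancestors of Zeta), Iota (in ancestors of Zeta)
Deepest common ancestor (LCA) = Iota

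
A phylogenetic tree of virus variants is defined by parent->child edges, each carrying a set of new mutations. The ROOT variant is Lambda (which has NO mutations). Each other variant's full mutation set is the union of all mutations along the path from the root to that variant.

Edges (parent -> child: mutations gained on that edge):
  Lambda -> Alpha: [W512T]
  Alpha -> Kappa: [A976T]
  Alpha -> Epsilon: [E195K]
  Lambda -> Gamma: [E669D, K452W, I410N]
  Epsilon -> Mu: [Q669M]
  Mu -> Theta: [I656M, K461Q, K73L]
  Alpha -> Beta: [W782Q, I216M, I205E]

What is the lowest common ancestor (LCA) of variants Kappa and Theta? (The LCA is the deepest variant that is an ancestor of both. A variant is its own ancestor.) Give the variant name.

Path from root to Kappa: Lambda -> Alpha -> Kappa
  ancestors of Kappa: {Lambda, Alpha, Kappa}
Path from root to Theta: Lambda -> Alpha -> Epsilon -> Mu -> Theta
  ancestors of Theta: {Lambda, Alpha, Epsilon, Mu, Theta}
Common ancestors: {Lambda, Alpha}
Walk up from Theta: Theta (not in ancestors of Kappa), Mu (not in ancestors of Kappa), Epsilon (not in ancestors of Kappa), Alpha (in ancestors of Kappa), Lambda (in ancestors of Kappa)
Deepest common ancestor (LCA) = Alpha

Answer: Alpha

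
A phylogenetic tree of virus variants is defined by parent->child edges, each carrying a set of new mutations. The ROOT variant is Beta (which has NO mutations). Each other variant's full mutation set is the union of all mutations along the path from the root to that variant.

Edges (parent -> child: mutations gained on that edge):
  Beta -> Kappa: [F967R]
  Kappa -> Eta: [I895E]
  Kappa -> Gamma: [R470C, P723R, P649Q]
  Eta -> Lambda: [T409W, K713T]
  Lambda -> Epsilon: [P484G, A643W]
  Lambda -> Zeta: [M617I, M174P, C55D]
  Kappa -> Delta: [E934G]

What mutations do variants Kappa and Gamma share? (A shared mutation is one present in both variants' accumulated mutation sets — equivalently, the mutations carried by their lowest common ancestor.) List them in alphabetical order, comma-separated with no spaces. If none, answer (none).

Accumulating mutations along path to Kappa:
  At Beta: gained [] -> total []
  At Kappa: gained ['F967R'] -> total ['F967R']
Mutations(Kappa) = ['F967R']
Accumulating mutations along path to Gamma:
  At Beta: gained [] -> total []
  At Kappa: gained ['F967R'] -> total ['F967R']
  At Gamma: gained ['R470C', 'P723R', 'P649Q'] -> total ['F967R', 'P649Q', 'P723R', 'R470C']
Mutations(Gamma) = ['F967R', 'P649Q', 'P723R', 'R470C']
Intersection: ['F967R'] ∩ ['F967R', 'P649Q', 'P723R', 'R470C'] = ['F967R']

Answer: F967R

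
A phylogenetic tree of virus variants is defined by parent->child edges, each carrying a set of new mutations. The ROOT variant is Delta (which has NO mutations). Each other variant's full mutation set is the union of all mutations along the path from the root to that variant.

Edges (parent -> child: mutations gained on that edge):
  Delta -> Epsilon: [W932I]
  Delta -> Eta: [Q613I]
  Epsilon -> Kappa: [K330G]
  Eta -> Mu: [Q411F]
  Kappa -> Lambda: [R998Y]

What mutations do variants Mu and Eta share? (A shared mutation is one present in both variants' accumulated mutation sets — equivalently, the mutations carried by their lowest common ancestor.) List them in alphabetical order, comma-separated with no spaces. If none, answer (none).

Accumulating mutations along path to Mu:
  At Delta: gained [] -> total []
  At Eta: gained ['Q613I'] -> total ['Q613I']
  At Mu: gained ['Q411F'] -> total ['Q411F', 'Q613I']
Mutations(Mu) = ['Q411F', 'Q613I']
Accumulating mutations along path to Eta:
  At Delta: gained [] -> total []
  At Eta: gained ['Q613I'] -> total ['Q613I']
Mutations(Eta) = ['Q613I']
Intersection: ['Q411F', 'Q613I'] ∩ ['Q613I'] = ['Q613I']

Answer: Q613I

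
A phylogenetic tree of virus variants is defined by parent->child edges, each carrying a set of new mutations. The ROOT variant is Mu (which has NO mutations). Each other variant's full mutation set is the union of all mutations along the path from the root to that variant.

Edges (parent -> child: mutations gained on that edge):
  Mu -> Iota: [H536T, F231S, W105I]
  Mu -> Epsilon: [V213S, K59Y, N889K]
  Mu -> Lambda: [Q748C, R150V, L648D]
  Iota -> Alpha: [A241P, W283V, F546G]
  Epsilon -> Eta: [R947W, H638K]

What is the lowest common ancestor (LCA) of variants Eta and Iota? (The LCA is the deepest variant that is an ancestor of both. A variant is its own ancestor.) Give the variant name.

Path from root to Eta: Mu -> Epsilon -> Eta
  ancestors of Eta: {Mu, Epsilon, Eta}
Path from root to Iota: Mu -> Iota
  ancestors of Iota: {Mu, Iota}
Common ancestors: {Mu}
Walk up from Iota: Iota (not in ancestors of Eta), Mu (in ancestors of Eta)
Deepest common ancestor (LCA) = Mu

Answer: Mu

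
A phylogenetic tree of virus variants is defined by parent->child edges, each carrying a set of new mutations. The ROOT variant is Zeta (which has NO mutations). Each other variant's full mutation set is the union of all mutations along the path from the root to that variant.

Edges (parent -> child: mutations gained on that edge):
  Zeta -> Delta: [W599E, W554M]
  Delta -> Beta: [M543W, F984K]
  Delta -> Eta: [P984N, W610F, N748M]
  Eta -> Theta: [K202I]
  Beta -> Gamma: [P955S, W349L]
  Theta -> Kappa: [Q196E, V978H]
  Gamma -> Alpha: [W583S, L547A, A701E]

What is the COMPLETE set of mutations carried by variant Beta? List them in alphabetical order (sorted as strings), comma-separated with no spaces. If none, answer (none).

At Zeta: gained [] -> total []
At Delta: gained ['W599E', 'W554M'] -> total ['W554M', 'W599E']
At Beta: gained ['M543W', 'F984K'] -> total ['F984K', 'M543W', 'W554M', 'W599E']

Answer: F984K,M543W,W554M,W599E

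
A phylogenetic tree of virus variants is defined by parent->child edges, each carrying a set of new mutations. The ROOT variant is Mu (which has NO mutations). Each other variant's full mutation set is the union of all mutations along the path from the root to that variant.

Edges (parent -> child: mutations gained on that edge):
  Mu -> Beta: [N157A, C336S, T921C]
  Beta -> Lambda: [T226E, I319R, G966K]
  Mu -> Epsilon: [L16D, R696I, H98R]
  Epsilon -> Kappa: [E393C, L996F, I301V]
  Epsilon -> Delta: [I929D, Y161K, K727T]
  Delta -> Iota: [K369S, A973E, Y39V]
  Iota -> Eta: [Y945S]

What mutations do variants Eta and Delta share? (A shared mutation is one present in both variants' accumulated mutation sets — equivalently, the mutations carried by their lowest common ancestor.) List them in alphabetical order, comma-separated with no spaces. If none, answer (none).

Accumulating mutations along path to Eta:
  At Mu: gained [] -> total []
  At Epsilon: gained ['L16D', 'R696I', 'H98R'] -> total ['H98R', 'L16D', 'R696I']
  At Delta: gained ['I929D', 'Y161K', 'K727T'] -> total ['H98R', 'I929D', 'K727T', 'L16D', 'R696I', 'Y161K']
  At Iota: gained ['K369S', 'A973E', 'Y39V'] -> total ['A973E', 'H98R', 'I929D', 'K369S', 'K727T', 'L16D', 'R696I', 'Y161K', 'Y39V']
  At Eta: gained ['Y945S'] -> total ['A973E', 'H98R', 'I929D', 'K369S', 'K727T', 'L16D', 'R696I', 'Y161K', 'Y39V', 'Y945S']
Mutations(Eta) = ['A973E', 'H98R', 'I929D', 'K369S', 'K727T', 'L16D', 'R696I', 'Y161K', 'Y39V', 'Y945S']
Accumulating mutations along path to Delta:
  At Mu: gained [] -> total []
  At Epsilon: gained ['L16D', 'R696I', 'H98R'] -> total ['H98R', 'L16D', 'R696I']
  At Delta: gained ['I929D', 'Y161K', 'K727T'] -> total ['H98R', 'I929D', 'K727T', 'L16D', 'R696I', 'Y161K']
Mutations(Delta) = ['H98R', 'I929D', 'K727T', 'L16D', 'R696I', 'Y161K']
Intersection: ['A973E', 'H98R', 'I929D', 'K369S', 'K727T', 'L16D', 'R696I', 'Y161K', 'Y39V', 'Y945S'] ∩ ['H98R', 'I929D', 'K727T', 'L16D', 'R696I', 'Y161K'] = ['H98R', 'I929D', 'K727T', 'L16D', 'R696I', 'Y161K']

Answer: H98R,I929D,K727T,L16D,R696I,Y161K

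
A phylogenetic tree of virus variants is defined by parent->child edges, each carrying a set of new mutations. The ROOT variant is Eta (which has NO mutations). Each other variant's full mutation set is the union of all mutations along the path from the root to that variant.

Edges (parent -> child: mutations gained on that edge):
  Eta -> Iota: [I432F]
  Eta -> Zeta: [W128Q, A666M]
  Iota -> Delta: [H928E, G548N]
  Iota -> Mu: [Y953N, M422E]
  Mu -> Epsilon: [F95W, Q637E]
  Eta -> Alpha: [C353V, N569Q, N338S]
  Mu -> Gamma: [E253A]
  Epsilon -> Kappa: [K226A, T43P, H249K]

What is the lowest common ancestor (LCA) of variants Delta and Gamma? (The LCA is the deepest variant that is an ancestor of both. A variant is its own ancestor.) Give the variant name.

Path from root to Delta: Eta -> Iota -> Delta
  ancestors of Delta: {Eta, Iota, Delta}
Path from root to Gamma: Eta -> Iota -> Mu -> Gamma
  ancestors of Gamma: {Eta, Iota, Mu, Gamma}
Common ancestors: {Eta, Iota}
Walk up from Gamma: Gamma (not in ancestors of Delta), Mu (not in ancestors of Delta), Iota (in ancestors of Delta), Eta (in ancestors of Delta)
Deepest common ancestor (LCA) = Iota

Answer: Iota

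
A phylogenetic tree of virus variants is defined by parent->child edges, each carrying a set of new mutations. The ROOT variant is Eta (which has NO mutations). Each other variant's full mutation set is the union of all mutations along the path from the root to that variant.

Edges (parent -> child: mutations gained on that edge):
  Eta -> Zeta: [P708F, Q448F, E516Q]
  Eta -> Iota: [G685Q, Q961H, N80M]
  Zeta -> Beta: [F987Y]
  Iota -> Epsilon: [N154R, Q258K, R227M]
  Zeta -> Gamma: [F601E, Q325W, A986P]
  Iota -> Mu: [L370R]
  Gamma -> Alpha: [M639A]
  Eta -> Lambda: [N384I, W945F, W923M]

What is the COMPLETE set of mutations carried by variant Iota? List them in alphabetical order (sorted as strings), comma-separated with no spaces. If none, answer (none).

Answer: G685Q,N80M,Q961H

Derivation:
At Eta: gained [] -> total []
At Iota: gained ['G685Q', 'Q961H', 'N80M'] -> total ['G685Q', 'N80M', 'Q961H']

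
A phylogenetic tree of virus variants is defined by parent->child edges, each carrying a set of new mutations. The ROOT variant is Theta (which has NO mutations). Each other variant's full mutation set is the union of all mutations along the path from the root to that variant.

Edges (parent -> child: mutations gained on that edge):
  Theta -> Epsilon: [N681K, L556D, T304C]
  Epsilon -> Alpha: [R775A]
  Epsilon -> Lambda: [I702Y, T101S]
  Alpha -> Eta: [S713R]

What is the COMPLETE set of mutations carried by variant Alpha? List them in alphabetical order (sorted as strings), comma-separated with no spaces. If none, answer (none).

Answer: L556D,N681K,R775A,T304C

Derivation:
At Theta: gained [] -> total []
At Epsilon: gained ['N681K', 'L556D', 'T304C'] -> total ['L556D', 'N681K', 'T304C']
At Alpha: gained ['R775A'] -> total ['L556D', 'N681K', 'R775A', 'T304C']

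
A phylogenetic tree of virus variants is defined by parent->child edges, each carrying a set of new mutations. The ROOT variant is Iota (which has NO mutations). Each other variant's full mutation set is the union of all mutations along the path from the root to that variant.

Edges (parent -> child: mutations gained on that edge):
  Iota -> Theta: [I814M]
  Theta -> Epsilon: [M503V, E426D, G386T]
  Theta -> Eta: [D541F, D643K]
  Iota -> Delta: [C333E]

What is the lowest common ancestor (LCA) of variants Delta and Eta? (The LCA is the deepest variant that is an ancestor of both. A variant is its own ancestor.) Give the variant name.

Answer: Iota

Derivation:
Path from root to Delta: Iota -> Delta
  ancestors of Delta: {Iota, Delta}
Path from root to Eta: Iota -> Theta -> Eta
  ancestors of Eta: {Iota, Theta, Eta}
Common ancestors: {Iota}
Walk up from Eta: Eta (not in ancestors of Delta), Theta (not in ancestors of Delta), Iota (in ancestors of Delta)
Deepest common ancestor (LCA) = Iota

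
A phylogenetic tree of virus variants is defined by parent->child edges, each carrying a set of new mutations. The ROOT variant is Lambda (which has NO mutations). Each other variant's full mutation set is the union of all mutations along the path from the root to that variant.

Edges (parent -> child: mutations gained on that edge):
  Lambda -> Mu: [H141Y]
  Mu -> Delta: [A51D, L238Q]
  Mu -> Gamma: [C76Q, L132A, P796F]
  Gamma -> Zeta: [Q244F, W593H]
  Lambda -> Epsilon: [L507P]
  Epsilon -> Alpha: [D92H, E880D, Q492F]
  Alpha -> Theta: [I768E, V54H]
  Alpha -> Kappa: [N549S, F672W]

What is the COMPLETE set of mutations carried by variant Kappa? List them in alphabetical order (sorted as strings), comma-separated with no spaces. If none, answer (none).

At Lambda: gained [] -> total []
At Epsilon: gained ['L507P'] -> total ['L507P']
At Alpha: gained ['D92H', 'E880D', 'Q492F'] -> total ['D92H', 'E880D', 'L507P', 'Q492F']
At Kappa: gained ['N549S', 'F672W'] -> total ['D92H', 'E880D', 'F672W', 'L507P', 'N549S', 'Q492F']

Answer: D92H,E880D,F672W,L507P,N549S,Q492F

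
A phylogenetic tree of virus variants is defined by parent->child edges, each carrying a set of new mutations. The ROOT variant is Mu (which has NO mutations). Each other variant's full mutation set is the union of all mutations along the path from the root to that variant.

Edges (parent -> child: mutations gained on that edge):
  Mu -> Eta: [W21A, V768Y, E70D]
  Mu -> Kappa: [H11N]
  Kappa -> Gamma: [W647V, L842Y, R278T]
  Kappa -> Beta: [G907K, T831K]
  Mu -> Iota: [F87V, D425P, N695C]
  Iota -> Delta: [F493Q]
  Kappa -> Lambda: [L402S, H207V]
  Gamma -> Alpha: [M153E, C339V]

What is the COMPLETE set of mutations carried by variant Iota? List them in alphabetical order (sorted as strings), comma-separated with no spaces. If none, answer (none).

Answer: D425P,F87V,N695C

Derivation:
At Mu: gained [] -> total []
At Iota: gained ['F87V', 'D425P', 'N695C'] -> total ['D425P', 'F87V', 'N695C']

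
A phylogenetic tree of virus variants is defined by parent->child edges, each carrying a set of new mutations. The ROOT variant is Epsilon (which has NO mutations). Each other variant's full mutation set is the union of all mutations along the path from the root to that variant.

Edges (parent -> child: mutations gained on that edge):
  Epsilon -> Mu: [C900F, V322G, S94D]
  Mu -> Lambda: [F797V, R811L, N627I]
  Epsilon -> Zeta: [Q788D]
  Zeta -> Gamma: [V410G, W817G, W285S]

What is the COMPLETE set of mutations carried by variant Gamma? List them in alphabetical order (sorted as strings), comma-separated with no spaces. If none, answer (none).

Answer: Q788D,V410G,W285S,W817G

Derivation:
At Epsilon: gained [] -> total []
At Zeta: gained ['Q788D'] -> total ['Q788D']
At Gamma: gained ['V410G', 'W817G', 'W285S'] -> total ['Q788D', 'V410G', 'W285S', 'W817G']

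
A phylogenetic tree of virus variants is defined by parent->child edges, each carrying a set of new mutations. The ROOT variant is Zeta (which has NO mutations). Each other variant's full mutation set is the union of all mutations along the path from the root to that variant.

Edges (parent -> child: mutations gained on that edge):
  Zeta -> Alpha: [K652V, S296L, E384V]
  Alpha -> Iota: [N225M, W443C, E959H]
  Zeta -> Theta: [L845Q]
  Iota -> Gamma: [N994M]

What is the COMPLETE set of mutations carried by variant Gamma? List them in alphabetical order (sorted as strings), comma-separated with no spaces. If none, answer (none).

Answer: E384V,E959H,K652V,N225M,N994M,S296L,W443C

Derivation:
At Zeta: gained [] -> total []
At Alpha: gained ['K652V', 'S296L', 'E384V'] -> total ['E384V', 'K652V', 'S296L']
At Iota: gained ['N225M', 'W443C', 'E959H'] -> total ['E384V', 'E959H', 'K652V', 'N225M', 'S296L', 'W443C']
At Gamma: gained ['N994M'] -> total ['E384V', 'E959H', 'K652V', 'N225M', 'N994M', 'S296L', 'W443C']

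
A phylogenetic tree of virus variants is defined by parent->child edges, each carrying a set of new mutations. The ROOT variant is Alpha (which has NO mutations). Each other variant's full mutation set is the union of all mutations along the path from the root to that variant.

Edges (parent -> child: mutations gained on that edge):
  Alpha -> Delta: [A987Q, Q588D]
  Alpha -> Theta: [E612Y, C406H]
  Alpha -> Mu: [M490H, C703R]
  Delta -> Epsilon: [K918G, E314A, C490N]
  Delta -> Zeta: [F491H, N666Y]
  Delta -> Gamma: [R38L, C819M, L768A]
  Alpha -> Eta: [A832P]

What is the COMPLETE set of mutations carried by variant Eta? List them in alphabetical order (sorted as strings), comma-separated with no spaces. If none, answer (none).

Answer: A832P

Derivation:
At Alpha: gained [] -> total []
At Eta: gained ['A832P'] -> total ['A832P']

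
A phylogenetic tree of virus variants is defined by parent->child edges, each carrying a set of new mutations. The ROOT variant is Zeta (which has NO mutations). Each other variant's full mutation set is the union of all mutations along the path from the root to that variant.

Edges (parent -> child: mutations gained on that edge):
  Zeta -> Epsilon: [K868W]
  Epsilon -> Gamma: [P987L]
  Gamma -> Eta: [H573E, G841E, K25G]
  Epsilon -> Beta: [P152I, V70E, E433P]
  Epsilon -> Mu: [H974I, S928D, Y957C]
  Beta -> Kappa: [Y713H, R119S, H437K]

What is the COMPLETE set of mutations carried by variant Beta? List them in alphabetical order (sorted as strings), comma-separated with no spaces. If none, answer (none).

Answer: E433P,K868W,P152I,V70E

Derivation:
At Zeta: gained [] -> total []
At Epsilon: gained ['K868W'] -> total ['K868W']
At Beta: gained ['P152I', 'V70E', 'E433P'] -> total ['E433P', 'K868W', 'P152I', 'V70E']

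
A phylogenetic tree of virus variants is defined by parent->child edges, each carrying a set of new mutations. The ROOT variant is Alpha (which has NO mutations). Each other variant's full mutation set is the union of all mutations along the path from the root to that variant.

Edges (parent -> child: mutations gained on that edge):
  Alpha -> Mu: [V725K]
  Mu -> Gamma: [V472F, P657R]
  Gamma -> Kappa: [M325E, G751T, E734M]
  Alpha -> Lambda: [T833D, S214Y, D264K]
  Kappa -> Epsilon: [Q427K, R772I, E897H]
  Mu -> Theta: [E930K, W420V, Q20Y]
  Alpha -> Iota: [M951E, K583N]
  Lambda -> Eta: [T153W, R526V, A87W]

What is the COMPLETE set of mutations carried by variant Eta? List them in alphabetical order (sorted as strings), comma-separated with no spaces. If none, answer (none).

Answer: A87W,D264K,R526V,S214Y,T153W,T833D

Derivation:
At Alpha: gained [] -> total []
At Lambda: gained ['T833D', 'S214Y', 'D264K'] -> total ['D264K', 'S214Y', 'T833D']
At Eta: gained ['T153W', 'R526V', 'A87W'] -> total ['A87W', 'D264K', 'R526V', 'S214Y', 'T153W', 'T833D']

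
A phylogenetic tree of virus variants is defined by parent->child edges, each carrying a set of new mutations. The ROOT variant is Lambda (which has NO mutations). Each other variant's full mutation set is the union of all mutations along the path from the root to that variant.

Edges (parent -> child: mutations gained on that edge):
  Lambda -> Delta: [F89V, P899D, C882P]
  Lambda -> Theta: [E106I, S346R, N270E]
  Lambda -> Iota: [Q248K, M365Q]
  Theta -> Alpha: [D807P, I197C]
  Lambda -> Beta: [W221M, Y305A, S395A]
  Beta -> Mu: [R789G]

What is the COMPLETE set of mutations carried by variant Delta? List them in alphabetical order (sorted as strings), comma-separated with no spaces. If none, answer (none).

Answer: C882P,F89V,P899D

Derivation:
At Lambda: gained [] -> total []
At Delta: gained ['F89V', 'P899D', 'C882P'] -> total ['C882P', 'F89V', 'P899D']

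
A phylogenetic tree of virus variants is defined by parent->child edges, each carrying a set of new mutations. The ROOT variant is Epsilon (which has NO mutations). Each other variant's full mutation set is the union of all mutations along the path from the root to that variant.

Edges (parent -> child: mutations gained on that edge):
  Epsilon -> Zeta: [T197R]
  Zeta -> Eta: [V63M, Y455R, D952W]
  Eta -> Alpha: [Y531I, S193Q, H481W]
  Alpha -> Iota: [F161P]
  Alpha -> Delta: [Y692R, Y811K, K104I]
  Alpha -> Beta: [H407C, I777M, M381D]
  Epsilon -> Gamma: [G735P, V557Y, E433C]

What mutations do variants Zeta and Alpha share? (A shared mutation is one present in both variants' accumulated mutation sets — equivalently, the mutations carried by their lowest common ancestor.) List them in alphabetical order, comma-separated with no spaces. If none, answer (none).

Accumulating mutations along path to Zeta:
  At Epsilon: gained [] -> total []
  At Zeta: gained ['T197R'] -> total ['T197R']
Mutations(Zeta) = ['T197R']
Accumulating mutations along path to Alpha:
  At Epsilon: gained [] -> total []
  At Zeta: gained ['T197R'] -> total ['T197R']
  At Eta: gained ['V63M', 'Y455R', 'D952W'] -> total ['D952W', 'T197R', 'V63M', 'Y455R']
  At Alpha: gained ['Y531I', 'S193Q', 'H481W'] -> total ['D952W', 'H481W', 'S193Q', 'T197R', 'V63M', 'Y455R', 'Y531I']
Mutations(Alpha) = ['D952W', 'H481W', 'S193Q', 'T197R', 'V63M', 'Y455R', 'Y531I']
Intersection: ['T197R'] ∩ ['D952W', 'H481W', 'S193Q', 'T197R', 'V63M', 'Y455R', 'Y531I'] = ['T197R']

Answer: T197R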